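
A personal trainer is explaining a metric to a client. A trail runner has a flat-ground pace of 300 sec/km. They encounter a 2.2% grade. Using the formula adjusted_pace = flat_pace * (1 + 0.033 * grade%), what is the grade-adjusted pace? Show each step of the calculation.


Grade factor = 1 + 0.033 * 2.2 = 1.0726
Adjusted = 300 * 1.0726 = 321.78 sec/km

321.78 s/km


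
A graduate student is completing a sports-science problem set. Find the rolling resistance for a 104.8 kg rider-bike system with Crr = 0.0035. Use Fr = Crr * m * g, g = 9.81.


m * g = 104.8 * 9.81 = 1028.088 N
Fr = 0.0035 * 1028.088 = 3.598 N

3.598 N


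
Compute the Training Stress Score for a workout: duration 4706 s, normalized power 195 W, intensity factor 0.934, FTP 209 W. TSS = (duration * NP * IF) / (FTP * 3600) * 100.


Product = 4706 * 195 * 0.934 = 857103.78
Base = 209 * 3600 = 752400
TSS = 857103.78 / 752400 * 100 = 113.92

113.92 TSS


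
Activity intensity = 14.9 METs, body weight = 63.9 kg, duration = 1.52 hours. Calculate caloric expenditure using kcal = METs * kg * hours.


kcal = 14.9 * 63.9 * 1.52
= 952.11 * 1.52
= 1447.21 kcal

1447.21 kcal


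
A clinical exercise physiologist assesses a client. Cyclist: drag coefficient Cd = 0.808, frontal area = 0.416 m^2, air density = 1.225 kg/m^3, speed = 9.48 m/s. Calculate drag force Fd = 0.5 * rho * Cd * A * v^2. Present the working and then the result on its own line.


v^2 = 9.48^2 = 89.8704
Fd = 0.5 * 1.225 * 0.808 * 0.416 * 89.8704
= 18.502 N

18.502 N


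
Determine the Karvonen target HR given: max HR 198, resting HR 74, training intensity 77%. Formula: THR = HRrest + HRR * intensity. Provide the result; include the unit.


HRR = HRmax - HRrest = 198 - 74 = 124
THR = 74 + 124 * 0.77
= 169.48 bpm

169.48 bpm


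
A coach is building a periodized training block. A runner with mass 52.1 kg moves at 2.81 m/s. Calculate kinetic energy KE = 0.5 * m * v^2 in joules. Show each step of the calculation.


v^2 = 2.81^2 = 7.8961
KE = 0.5 * 52.1 * 7.8961
= 205.69 J

205.69 J


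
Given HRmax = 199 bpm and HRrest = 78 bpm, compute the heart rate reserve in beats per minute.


Heart rate reserve = maximum HR minus resting HR
HRR = 199 - 78 = 121 bpm

121 bpm


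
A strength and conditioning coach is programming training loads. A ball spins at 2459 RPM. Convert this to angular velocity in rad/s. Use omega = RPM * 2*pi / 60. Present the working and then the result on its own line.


omega = 2459 * 2 * pi / 60
= 2459 * 6.28318531 / 60
= 15450.353 / 60
= 257.506 rad/s

257.506 rad/s


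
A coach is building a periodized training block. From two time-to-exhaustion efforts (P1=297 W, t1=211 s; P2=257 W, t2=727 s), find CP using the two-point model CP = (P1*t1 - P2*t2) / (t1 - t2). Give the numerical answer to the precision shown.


Work in trial 1 = 62667 J
Work in trial 2 = 186839 J
Delta work = -124172 J
Delta time = -516 s
CP = -124172 / -516 = 240.64 W

240.64 W


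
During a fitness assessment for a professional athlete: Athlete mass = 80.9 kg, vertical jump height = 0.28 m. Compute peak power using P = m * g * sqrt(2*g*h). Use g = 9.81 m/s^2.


sqrt(2 * 9.81 * 0.28) = sqrt(5.4936) = 2.343843 m/s
P = 80.9 * 9.81 * 2.343843
= 1860.14 W

1860.14 W


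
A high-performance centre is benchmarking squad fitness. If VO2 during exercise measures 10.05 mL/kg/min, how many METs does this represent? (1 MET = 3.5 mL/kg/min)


METs = VO2 / 3.5 = 10.05 / 3.5 = 2.87

2.87 METs


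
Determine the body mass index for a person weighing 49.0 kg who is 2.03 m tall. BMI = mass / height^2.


BMI = mass / height^2
= 49.0 / 2.03^2
= 49.0 / 4.1209
= 11.89 kg/m^2

11.89 kg/m^2


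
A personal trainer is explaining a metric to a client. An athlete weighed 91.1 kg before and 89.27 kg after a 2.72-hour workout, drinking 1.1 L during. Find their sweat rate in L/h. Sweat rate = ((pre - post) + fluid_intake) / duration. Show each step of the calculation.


Body mass change = 1.83 kg
Total sweat loss = 1.83 + 1.1 = 2.93 L
Rate = 2.93 / 2.72 = 1.077 L/h

1.077 L/h


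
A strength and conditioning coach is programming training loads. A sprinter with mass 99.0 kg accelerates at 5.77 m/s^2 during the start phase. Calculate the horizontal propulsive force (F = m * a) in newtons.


F = m * a
= 99.0 * 5.77
= 571.23 N

571.23 N


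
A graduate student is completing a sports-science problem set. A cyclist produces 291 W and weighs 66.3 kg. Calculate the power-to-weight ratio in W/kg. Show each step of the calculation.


P/W = power / mass
= 291 / 66.3
= 4.389 W/kg

4.389 W/kg


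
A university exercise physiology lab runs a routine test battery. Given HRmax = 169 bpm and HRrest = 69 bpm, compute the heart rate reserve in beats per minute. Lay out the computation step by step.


Heart rate reserve = maximum HR minus resting HR
HRR = 169 - 69 = 100 bpm

100 bpm


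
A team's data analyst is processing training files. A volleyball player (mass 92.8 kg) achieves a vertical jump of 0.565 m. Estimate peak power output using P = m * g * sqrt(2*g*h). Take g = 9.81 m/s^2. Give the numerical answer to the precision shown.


2 * g * h = 2 * 9.81 * 0.565 = 11.0853
sqrt(11.0853) = 3.329459 m/s
P = 92.8 * 9.81 * 3.329459 = 3031.03 W

3031.03 W


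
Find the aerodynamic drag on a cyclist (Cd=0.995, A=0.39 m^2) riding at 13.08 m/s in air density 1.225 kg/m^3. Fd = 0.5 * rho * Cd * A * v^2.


Fd = 0.5 * 1.225 * 0.995 * 0.39 * 13.08^2
= 0.5 * 1.225 * 0.995 * 0.39 * 171.0864
= 40.664 N

40.664 N


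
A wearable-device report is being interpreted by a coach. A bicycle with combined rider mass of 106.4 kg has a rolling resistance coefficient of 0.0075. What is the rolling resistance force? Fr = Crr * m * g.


Fr = 0.0075 * 106.4 * 9.81
= 0.798 * 9.81
= 7.828 N

7.828 N


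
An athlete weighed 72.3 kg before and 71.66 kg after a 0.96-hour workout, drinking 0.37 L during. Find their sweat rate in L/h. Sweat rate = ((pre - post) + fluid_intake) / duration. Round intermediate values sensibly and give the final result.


Body mass change = 0.64 kg
Total sweat loss = 0.64 + 0.37 = 1.01 L
Rate = 1.01 / 0.96 = 1.052 L/h

1.052 L/h


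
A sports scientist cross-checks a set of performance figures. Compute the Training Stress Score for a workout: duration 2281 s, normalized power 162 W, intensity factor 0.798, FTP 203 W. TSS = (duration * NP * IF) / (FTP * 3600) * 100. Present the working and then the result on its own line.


Product = 2281 * 162 * 0.798 = 294878.556
Base = 203 * 3600 = 730800
TSS = 294878.556 / 730800 * 100 = 40.35

40.35 TSS


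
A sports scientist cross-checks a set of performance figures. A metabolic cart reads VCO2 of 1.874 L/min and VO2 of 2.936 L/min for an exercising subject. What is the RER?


RER = VCO2 / VO2 = 1.874 / 2.936 = 0.6383

0.6383


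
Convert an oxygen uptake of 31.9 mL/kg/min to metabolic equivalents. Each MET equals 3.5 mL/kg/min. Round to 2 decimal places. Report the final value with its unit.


One MET = 3.5 mL/kg/min
Number of METs = 31.9 / 3.5
= 9.11 METs

9.11 METs


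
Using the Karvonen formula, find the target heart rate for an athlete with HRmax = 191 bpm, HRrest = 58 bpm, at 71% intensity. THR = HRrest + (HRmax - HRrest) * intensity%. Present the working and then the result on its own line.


HRR = 191 - 58 = 133
THR = 58 + 133 * 0.71
= 58 + 94.43
= 152.43 bpm

152.43 bpm


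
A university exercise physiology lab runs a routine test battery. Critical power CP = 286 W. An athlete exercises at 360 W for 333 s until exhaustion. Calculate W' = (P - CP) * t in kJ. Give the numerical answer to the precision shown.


P - CP = 360 - 286 = 74 W
W' = 74 * 333 = 24642 J
= 24642 / 1000 = 24.642 kJ

24.642 kJ


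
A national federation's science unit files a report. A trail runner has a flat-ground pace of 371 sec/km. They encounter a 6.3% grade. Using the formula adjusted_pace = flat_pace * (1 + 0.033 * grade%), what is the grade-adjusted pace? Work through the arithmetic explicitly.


Grade factor = 1 + 0.033 * 6.3 = 1.2079
Adjusted = 371 * 1.2079 = 448.13 sec/km

448.13 s/km


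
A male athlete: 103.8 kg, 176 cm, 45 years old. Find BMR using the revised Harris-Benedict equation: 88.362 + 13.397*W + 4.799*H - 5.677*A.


Intercept = 88.362
Weight contribution = 13.397 * 103.8 = 1390.6086
Height contribution = 4.799 * 176 = 844.624
Age contribution = 5.677 * 45 = 255.465
BMR = 88.362 + 1390.6086 + 844.624 - 255.465
= 2068.13 kcal/day

2068.13 kcal/day


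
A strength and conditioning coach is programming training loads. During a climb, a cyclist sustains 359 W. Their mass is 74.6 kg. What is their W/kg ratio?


Power-to-weight = 359 W / 74.6 kg
= 4.812 W/kg

4.812 W/kg


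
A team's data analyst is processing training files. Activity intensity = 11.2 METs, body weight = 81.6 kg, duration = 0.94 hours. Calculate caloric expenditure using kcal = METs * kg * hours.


kcal = 11.2 * 81.6 * 0.94
= 913.92 * 0.94
= 859.08 kcal

859.08 kcal


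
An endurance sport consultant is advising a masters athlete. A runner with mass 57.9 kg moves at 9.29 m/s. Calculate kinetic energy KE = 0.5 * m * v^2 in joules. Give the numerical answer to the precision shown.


v^2 = 9.29^2 = 86.3041
KE = 0.5 * 57.9 * 86.3041
= 2498.5 J

2498.5 J


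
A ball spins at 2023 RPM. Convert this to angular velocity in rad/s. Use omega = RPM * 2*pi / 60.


omega = 2023 * 2 * pi / 60
= 2023 * 6.28318531 / 60
= 12710.884 / 60
= 211.848 rad/s

211.848 rad/s


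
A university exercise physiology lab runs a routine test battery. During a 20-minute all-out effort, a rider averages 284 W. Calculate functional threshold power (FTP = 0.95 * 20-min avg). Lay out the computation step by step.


FTP = 0.95 * 284
= 269.8 W

269.8 W


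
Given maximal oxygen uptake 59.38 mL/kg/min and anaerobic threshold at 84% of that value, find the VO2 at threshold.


Percentage as decimal = 0.84
VO2 at AT = 59.38 * 0.84 = 49.88 mL/kg/min

49.88 mL/kg/min


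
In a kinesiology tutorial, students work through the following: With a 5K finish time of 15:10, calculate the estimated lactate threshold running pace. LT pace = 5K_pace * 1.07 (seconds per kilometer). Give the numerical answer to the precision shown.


Race duration = 910 s for 5 km
Average pace = 910 / 5 = 182.0 s/km
LT pace = 182.0 * 1.07
= 194.74 s/km

194.74 s/km


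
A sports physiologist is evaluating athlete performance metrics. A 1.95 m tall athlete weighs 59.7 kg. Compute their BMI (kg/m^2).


height^2 = 3.8025 m^2
BMI = 59.7 / 3.8025 = 15.7 kg/m^2

15.7 kg/m^2


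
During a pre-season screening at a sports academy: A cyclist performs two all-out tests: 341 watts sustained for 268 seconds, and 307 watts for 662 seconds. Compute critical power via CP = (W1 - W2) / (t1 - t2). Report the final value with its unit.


W1 = P1 * t1 = 341 * 268 = 91388 J
W2 = P2 * t2 = 307 * 662 = 203234 J
CP = (91388 - 203234) / (268 - 662)
= 283.87 W

283.87 W


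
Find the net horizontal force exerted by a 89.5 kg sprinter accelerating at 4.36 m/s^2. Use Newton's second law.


Newton's second law: F = m * a
F = 89.5 * 4.36 = 390.22 N

390.22 N


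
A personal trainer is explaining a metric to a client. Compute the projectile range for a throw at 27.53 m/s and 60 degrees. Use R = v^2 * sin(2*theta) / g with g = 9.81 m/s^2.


Two times the angle = 120 degrees
sin(120) = 0.866025
R = 757.9009 * 0.866025 / 9.81 = 66.907 m

66.907 m


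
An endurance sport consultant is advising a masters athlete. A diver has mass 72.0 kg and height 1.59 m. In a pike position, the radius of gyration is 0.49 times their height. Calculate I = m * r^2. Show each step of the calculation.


r = 0.49 * 1.59 = 0.7791 m
I = m * r^2 = 72.0 * 0.606997 = 43.704 kg*m^2

43.704 kg*m^2


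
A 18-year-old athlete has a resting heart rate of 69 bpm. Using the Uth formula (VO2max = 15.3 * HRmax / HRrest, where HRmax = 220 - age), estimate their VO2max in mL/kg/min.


HRmax = 220 - 18 = 202 bpm
Ratio = HRmax / HRrest = 202 / 69 = 2.9275
VO2max = 15.3 * 2.9275 = 44.79 mL/kg/min

44.79 mL/kg/min


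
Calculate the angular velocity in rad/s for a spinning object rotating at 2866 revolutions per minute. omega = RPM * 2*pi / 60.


omega = RPM * 2*pi / 60
= 2866 * 6.28318531 / 60
= 300.127 rad/s

300.127 rad/s


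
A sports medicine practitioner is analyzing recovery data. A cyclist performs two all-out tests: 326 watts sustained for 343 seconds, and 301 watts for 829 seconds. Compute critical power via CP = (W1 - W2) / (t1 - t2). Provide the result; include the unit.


W1 = P1 * t1 = 326 * 343 = 111818 J
W2 = P2 * t2 = 301 * 829 = 249529 J
CP = (111818 - 249529) / (343 - 829)
= 283.36 W

283.36 W


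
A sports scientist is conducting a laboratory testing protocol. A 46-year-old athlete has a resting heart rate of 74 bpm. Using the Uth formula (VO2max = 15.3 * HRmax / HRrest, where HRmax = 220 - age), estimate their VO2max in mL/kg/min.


HRmax = 220 - 46 = 174 bpm
Ratio = HRmax / HRrest = 174 / 74 = 2.3514
VO2max = 15.3 * 2.3514 = 35.98 mL/kg/min

35.98 mL/kg/min


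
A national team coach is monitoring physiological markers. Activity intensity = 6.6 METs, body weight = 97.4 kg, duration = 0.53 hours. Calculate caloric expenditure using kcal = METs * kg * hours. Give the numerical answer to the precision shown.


kcal = 6.6 * 97.4 * 0.53
= 642.84 * 0.53
= 340.71 kcal

340.71 kcal


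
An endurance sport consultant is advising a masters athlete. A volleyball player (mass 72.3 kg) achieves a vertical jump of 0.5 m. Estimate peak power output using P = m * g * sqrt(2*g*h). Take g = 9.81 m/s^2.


2 * g * h = 2 * 9.81 * 0.5 = 9.81
sqrt(9.81) = 3.132092 m/s
P = 72.3 * 9.81 * 3.132092 = 2221.48 W

2221.48 W


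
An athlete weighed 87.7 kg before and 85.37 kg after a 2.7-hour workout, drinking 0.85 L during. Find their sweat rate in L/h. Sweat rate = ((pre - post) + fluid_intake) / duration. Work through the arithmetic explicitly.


Body mass change = 2.33 kg
Total sweat loss = 2.33 + 0.85 = 3.18 L
Rate = 3.18 / 2.7 = 1.178 L/h

1.178 L/h


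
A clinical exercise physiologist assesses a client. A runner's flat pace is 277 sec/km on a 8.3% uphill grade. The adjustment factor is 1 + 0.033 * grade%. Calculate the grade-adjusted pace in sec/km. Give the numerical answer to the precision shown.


Factor = 1 + 0.033 * 8.3 = 1.2739
Adjusted pace = 277 * 1.2739
= 352.87 sec/km

352.87 s/km


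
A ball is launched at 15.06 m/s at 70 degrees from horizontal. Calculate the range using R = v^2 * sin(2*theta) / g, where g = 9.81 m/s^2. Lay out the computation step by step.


sin(2 * 70) = sin(140) = 0.642788
v^2 = 15.06^2 = 226.8036
R = 226.8036 * 0.642788 / 9.81
= 14.861 m

14.861 m


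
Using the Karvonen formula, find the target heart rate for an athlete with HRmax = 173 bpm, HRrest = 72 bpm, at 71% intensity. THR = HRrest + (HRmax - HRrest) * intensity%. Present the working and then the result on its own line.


HRR = 173 - 72 = 101
THR = 72 + 101 * 0.71
= 72 + 71.71
= 143.71 bpm

143.71 bpm


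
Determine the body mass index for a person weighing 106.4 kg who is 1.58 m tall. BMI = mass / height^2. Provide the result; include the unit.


BMI = mass / height^2
= 106.4 / 1.58^2
= 106.4 / 2.4964
= 42.62 kg/m^2

42.62 kg/m^2


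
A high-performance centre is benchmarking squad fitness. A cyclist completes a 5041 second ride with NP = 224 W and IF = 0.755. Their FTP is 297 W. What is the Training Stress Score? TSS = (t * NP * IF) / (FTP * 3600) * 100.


t * NP * IF = 5041 * 224 * 0.755 = 852533.92
FTP * 3600 = 1069200
TSS = (852533.92 / 1069200) * 100 = 79.74

79.74 TSS


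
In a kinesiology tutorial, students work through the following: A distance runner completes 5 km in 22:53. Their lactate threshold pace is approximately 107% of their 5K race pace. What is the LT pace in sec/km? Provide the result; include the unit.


Convert to seconds: 22 min 53 s = 1373 s
Pace per km = 1373 / 5 = 274.6 s/km
LT pace = 274.6 * 1.07 = 293.82 s/km

293.82 s/km


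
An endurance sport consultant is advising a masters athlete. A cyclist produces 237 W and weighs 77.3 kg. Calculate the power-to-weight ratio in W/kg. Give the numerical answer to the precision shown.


P/W = power / mass
= 237 / 77.3
= 3.066 W/kg

3.066 W/kg


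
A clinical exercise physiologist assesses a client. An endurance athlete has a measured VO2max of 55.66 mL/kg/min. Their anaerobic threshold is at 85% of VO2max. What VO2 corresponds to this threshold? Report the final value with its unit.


Anaerobic threshold VO2 = VO2max * 85%
= 55.66 * 0.85
= 47.31 mL/kg/min

47.31 mL/kg/min


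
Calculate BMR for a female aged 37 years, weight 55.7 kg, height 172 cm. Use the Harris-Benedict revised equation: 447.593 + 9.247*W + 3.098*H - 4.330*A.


Substituting values:
W term = 9.247 * 55.7 = 515.0579
H term = 3.098 * 172 = 532.856
A term = 4.330 * 37 = 160.21
BMR = 1335.3 kcal/day

1335.3 kcal/day


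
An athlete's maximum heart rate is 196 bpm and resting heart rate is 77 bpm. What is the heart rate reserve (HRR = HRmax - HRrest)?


HRR = HRmax - HRrest
= 196 - 77
= 119 bpm

119 bpm


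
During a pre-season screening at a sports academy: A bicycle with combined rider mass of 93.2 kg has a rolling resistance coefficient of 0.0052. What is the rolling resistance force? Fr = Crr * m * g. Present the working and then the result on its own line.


Fr = 0.0052 * 93.2 * 9.81
= 0.48464 * 9.81
= 4.754 N

4.754 N


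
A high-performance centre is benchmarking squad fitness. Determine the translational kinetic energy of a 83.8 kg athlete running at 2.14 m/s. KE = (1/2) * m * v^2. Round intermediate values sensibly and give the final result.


KE = 0.5 * m * v^2
= 0.5 * 83.8 * 2.14^2
= 0.5 * 83.8 * 4.5796
= 191.89 J

191.89 J


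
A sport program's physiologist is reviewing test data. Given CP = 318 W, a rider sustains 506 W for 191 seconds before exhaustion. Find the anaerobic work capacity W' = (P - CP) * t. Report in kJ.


Excess power = 506 - 318 = 188 W
Work above CP = 188 * 191 = 35908 J
W' = 35.908 kJ

35.908 kJ


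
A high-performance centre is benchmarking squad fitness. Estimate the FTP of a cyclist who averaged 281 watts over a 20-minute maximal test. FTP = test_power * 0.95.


FTP = 281 * 0.95 = 266.95 W

266.95 W


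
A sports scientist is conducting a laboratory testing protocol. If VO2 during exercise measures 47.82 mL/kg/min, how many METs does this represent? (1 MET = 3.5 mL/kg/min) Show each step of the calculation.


METs = VO2 / 3.5 = 47.82 / 3.5 = 13.66

13.66 METs


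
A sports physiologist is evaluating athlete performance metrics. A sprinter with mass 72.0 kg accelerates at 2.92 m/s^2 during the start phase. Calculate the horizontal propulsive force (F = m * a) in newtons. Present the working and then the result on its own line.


F = m * a
= 72.0 * 2.92
= 210.24 N

210.24 N


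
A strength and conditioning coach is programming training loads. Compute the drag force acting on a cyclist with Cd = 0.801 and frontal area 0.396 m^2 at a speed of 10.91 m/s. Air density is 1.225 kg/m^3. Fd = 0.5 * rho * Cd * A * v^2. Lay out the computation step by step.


Step 1: v^2 = 119.0281
Step 2: Fd = 0.5 * 1.225 * 0.801 * 0.396 * 119.0281
= 23.125 N

23.125 N


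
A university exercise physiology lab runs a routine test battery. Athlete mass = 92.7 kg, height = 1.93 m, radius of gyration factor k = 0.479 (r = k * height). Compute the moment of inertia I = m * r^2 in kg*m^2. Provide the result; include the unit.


r = k * height = 0.479 * 1.93 = 0.92447 m
r^2 = 0.92447^2 = 0.854645
I = 92.7 * 0.854645 = 79.226 kg*m^2

79.226 kg*m^2


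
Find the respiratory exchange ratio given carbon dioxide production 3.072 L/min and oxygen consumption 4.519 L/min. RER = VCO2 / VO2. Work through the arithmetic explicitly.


VCO2 = 3.072 L/min
VO2 = 4.519 L/min
RER = 3.072 / 4.519 = 0.6798

0.6798


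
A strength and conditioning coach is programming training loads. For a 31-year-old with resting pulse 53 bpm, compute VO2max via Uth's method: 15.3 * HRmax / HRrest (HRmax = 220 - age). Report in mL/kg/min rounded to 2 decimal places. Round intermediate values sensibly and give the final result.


Step 1: HRmax = 220 - 31 = 189 bpm
Step 2: Ratio = 189 / 53 = 3.566
Step 3: VO2max = 15.3 * 3.566 = 54.56 mL/kg/min

54.56 mL/kg/min


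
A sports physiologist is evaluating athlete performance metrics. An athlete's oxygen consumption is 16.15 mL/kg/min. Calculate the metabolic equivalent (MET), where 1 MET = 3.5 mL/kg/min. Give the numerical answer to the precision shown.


MET = VO2 / 3.5
= 16.15 / 3.5
= 4.61 METs

4.61 METs


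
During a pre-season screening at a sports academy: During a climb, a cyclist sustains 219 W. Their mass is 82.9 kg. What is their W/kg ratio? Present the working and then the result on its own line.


Power-to-weight = 219 W / 82.9 kg
= 2.642 W/kg

2.642 W/kg


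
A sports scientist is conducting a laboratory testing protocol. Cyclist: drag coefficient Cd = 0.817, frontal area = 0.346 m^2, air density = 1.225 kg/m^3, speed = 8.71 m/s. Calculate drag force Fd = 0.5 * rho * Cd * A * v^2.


v^2 = 8.71^2 = 75.8641
Fd = 0.5 * 1.225 * 0.817 * 0.346 * 75.8641
= 13.135 N

13.135 N


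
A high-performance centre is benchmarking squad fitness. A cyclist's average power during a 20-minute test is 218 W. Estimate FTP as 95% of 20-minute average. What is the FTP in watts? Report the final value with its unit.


FTP = 20-min power * 0.95
= 218 * 0.95
= 207.1 W

207.1 W


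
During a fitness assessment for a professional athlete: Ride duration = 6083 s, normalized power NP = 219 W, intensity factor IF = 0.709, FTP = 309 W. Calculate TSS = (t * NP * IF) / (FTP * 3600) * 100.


Numerator = 6083 * 219 * 0.709 = 944513.493
Denominator = 309 * 3600 = 1112400
TSS = 944513.493 / 1112400 * 100
= 84.91

84.91 TSS


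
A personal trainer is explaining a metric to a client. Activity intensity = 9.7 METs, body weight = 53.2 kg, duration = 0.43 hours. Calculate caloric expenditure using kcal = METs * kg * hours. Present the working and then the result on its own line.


kcal = 9.7 * 53.2 * 0.43
= 516.04 * 0.43
= 221.9 kcal

221.9 kcal


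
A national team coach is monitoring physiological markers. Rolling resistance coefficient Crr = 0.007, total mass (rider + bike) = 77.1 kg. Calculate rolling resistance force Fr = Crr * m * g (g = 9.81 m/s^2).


Fr = Crr * m * g
= 0.007 * 77.1 * 9.81
= 5.294 N

5.294 N


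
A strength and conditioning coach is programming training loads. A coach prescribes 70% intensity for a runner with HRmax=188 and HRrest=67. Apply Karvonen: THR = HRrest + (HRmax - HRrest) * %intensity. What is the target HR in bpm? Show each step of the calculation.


Heart rate reserve = 188 - 67 = 121
Intensity fraction = 70 / 100 = 0.7
THR = 67 + 121 * 0.7 = 151.7 bpm

151.7 bpm


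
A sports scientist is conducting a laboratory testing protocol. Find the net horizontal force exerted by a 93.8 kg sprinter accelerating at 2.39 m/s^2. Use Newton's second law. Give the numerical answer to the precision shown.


Newton's second law: F = m * a
F = 93.8 * 2.39 = 224.18 N

224.18 N


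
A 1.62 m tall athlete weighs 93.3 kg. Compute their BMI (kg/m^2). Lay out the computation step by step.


height^2 = 2.6244 m^2
BMI = 93.3 / 2.6244 = 35.55 kg/m^2

35.55 kg/m^2


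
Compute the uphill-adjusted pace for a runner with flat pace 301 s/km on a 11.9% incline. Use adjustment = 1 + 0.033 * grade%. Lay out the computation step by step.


Adjustment factor = 1 + 0.033 * 11.9 = 1.3927
Grade-adjusted pace = 301 * 1.3927 = 419.2 s/km

419.2 s/km


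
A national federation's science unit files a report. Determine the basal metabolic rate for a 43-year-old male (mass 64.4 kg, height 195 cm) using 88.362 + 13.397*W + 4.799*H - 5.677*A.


BMR = 88.362 + 13.397*64.4 + 4.799*195 - 5.677*43
= 1642.82 kcal/day

1642.82 kcal/day


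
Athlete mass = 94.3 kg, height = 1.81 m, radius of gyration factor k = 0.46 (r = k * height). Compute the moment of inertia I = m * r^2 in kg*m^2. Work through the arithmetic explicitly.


r = k * height = 0.46 * 1.81 = 0.8326 m
r^2 = 0.8326^2 = 0.693223
I = 94.3 * 0.693223 = 65.371 kg*m^2

65.371 kg*m^2


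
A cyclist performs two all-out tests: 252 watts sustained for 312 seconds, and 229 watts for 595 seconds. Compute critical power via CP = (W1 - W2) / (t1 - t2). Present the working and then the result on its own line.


W1 = P1 * t1 = 252 * 312 = 78624 J
W2 = P2 * t2 = 229 * 595 = 136255 J
CP = (78624 - 136255) / (312 - 595)
= 203.64 W

203.64 W


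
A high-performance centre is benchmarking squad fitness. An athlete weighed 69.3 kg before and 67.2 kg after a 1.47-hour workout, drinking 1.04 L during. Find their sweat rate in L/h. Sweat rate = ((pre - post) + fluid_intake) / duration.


Body mass change = 2.1 kg
Total sweat loss = 2.1 + 1.04 = 3.14 L
Rate = 3.14 / 1.47 = 2.136 L/h

2.136 L/h


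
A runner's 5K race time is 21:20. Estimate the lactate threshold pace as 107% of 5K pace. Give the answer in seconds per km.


Total race time = 21*60 + 20 = 1280 seconds
5K pace = 1280 / 5 = 256.0 sec/km
LT pace = 256.0 * 1.07 = 273.92 sec/km

273.92 s/km


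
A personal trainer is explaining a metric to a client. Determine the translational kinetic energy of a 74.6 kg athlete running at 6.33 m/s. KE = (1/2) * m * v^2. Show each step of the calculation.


KE = 0.5 * m * v^2
= 0.5 * 74.6 * 6.33^2
= 0.5 * 74.6 * 40.0689
= 1494.57 J

1494.57 J


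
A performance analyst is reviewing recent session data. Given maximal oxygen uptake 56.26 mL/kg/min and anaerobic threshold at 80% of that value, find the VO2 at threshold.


Percentage as decimal = 0.8
VO2 at AT = 56.26 * 0.8 = 45.01 mL/kg/min

45.01 mL/kg/min


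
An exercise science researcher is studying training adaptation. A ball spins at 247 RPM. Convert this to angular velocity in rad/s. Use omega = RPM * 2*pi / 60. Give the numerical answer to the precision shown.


omega = 247 * 2 * pi / 60
= 247 * 6.28318531 / 60
= 1551.947 / 60
= 25.866 rad/s

25.866 rad/s


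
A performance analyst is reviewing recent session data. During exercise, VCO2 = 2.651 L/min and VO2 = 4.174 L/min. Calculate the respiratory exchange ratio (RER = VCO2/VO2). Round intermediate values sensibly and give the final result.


RER = VCO2 / VO2
= 2.651 / 4.174
= 0.6351

0.6351


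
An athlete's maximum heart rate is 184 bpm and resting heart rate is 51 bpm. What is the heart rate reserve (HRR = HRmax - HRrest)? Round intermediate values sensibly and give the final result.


HRR = HRmax - HRrest
= 184 - 51
= 133 bpm

133 bpm


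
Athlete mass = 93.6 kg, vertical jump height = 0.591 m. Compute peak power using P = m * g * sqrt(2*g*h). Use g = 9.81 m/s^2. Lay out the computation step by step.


sqrt(2 * 9.81 * 0.591) = sqrt(11.59542) = 3.405205 m/s
P = 93.6 * 9.81 * 3.405205
= 3126.71 W

3126.71 W


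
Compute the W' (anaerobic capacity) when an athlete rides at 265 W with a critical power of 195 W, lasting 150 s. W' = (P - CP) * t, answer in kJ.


Above-CP power = 70 W
Duration = 150 s
W' = 70 * 150 = 10500 J
Convert: 10500 / 1000 = 10.5 kJ

10.5 kJ


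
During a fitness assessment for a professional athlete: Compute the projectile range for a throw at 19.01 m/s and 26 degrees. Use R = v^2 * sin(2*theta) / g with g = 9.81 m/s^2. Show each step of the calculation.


Two times the angle = 52 degrees
sin(52) = 0.788011
R = 361.3801 * 0.788011 / 9.81 = 29.029 m

29.029 m


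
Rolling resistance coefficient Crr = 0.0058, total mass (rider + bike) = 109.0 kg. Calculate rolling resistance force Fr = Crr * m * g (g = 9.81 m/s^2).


Fr = Crr * m * g
= 0.0058 * 109.0 * 9.81
= 6.202 N

6.202 N


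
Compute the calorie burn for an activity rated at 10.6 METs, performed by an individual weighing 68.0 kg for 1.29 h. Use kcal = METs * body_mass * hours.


Product of METs and mass = 10.6 * 68.0 = 720.8
Total kcal = 720.8 * 1.29 = 929.83 kcal

929.83 kcal


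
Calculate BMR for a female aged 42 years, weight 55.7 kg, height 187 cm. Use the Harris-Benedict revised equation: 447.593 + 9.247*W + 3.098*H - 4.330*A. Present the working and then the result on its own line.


Substituting values:
W term = 9.247 * 55.7 = 515.0579
H term = 3.098 * 187 = 579.326
A term = 4.330 * 42 = 181.86
BMR = 1360.12 kcal/day

1360.12 kcal/day


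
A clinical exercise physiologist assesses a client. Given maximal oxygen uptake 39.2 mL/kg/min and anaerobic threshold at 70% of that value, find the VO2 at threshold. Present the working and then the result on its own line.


Percentage as decimal = 0.7
VO2 at AT = 39.2 * 0.7 = 27.44 mL/kg/min

27.44 mL/kg/min


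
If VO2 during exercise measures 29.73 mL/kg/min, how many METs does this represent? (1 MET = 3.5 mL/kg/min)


METs = VO2 / 3.5 = 29.73 / 3.5 = 8.49

8.49 METs


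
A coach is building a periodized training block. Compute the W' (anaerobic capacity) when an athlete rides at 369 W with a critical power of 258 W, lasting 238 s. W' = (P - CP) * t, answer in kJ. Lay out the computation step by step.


Above-CP power = 111 W
Duration = 238 s
W' = 111 * 238 = 26418 J
Convert: 26418 / 1000 = 26.418 kJ

26.418 kJ


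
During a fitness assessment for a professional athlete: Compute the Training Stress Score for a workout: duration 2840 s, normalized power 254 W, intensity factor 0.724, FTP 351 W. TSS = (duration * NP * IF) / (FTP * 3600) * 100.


Product = 2840 * 254 * 0.724 = 522264.64
Base = 351 * 3600 = 1263600
TSS = 522264.64 / 1263600 * 100 = 41.33

41.33 TSS


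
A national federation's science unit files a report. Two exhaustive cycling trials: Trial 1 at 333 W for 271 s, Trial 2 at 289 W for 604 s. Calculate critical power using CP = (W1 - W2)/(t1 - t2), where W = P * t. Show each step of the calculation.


W1 = 333 * 271 = 90243 J
W2 = 289 * 604 = 174556 J
CP = (90243 - 174556) / (271 - 604)
= -84313 / -333
= 253.19 W

253.19 W


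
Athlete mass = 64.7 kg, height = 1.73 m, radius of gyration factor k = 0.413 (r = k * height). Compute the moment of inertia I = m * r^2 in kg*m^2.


r = k * height = 0.413 * 1.73 = 0.71449 m
r^2 = 0.71449^2 = 0.510496
I = 64.7 * 0.510496 = 33.029 kg*m^2

33.029 kg*m^2


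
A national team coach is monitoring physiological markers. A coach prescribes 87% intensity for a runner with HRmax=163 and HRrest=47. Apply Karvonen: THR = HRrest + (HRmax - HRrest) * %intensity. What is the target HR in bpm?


Heart rate reserve = 163 - 47 = 116
Intensity fraction = 87 / 100 = 0.87
THR = 47 + 116 * 0.87 = 147.92 bpm

147.92 bpm


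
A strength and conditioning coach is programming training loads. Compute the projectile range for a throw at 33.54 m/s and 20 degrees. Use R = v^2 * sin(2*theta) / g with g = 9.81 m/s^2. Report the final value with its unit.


Two times the angle = 40 degrees
sin(40) = 0.642788
R = 1124.9316 * 0.642788 / 9.81 = 73.71 m

73.71 m


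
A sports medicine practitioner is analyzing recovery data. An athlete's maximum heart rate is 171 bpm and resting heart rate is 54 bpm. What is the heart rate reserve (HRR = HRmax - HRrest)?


HRR = HRmax - HRrest
= 171 - 54
= 117 bpm

117 bpm


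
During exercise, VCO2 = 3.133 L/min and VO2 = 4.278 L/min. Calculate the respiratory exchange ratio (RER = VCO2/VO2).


RER = VCO2 / VO2
= 3.133 / 4.278
= 0.7324

0.7324


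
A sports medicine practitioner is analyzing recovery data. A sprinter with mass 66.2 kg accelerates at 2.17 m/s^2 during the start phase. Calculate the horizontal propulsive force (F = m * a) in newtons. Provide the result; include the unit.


F = m * a
= 66.2 * 2.17
= 143.65 N

143.65 N


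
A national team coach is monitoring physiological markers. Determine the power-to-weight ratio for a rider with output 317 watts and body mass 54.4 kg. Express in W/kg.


P/W = 317 / 54.4 = 5.827 W/kg

5.827 W/kg


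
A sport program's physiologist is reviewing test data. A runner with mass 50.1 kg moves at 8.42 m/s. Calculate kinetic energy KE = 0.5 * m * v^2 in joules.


v^2 = 8.42^2 = 70.8964
KE = 0.5 * 50.1 * 70.8964
= 1775.95 J

1775.95 J


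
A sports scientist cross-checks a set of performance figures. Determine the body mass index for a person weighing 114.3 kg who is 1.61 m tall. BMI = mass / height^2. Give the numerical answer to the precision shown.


BMI = mass / height^2
= 114.3 / 1.61^2
= 114.3 / 2.5921
= 44.1 kg/m^2

44.1 kg/m^2


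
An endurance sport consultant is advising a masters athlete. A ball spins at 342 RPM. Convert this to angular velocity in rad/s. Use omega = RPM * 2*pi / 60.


omega = 342 * 2 * pi / 60
= 342 * 6.28318531 / 60
= 2148.849 / 60
= 35.814 rad/s

35.814 rad/s


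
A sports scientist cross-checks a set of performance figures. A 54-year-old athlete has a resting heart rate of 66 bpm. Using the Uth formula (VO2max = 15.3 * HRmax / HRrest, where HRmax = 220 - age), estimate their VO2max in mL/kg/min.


HRmax = 220 - 54 = 166 bpm
Ratio = HRmax / HRrest = 166 / 66 = 2.5152
VO2max = 15.3 * 2.5152 = 38.48 mL/kg/min

38.48 mL/kg/min


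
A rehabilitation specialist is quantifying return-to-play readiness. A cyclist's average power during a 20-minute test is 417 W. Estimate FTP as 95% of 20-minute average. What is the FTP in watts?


FTP = 20-min power * 0.95
= 417 * 0.95
= 396.15 W

396.15 W


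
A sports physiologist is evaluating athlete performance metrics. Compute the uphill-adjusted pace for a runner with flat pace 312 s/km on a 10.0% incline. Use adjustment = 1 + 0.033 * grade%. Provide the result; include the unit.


Adjustment factor = 1 + 0.033 * 10.0 = 1.33
Grade-adjusted pace = 312 * 1.33 = 414.96 s/km

414.96 s/km


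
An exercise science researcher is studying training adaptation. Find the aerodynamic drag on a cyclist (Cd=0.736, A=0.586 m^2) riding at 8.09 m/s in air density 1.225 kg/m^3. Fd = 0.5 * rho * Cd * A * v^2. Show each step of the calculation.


Fd = 0.5 * 1.225 * 0.736 * 0.586 * 8.09^2
= 0.5 * 1.225 * 0.736 * 0.586 * 65.4481
= 17.289 N

17.289 N


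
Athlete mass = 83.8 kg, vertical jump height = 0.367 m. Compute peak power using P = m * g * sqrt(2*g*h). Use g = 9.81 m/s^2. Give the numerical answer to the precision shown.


sqrt(2 * 9.81 * 0.367) = sqrt(7.20054) = 2.683382 m/s
P = 83.8 * 9.81 * 2.683382
= 2205.95 W

2205.95 W


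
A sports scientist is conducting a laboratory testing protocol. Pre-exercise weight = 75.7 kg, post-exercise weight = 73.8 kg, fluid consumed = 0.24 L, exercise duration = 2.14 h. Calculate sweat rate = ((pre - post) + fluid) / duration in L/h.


Weight loss = 75.7 - 73.8 = 1.9 kg (approx L)
Total sweat = 1.9 + 0.24 = 2.14 L
Sweat rate = 2.14 / 2.14 = 1.0 L/h

1.0 L/h


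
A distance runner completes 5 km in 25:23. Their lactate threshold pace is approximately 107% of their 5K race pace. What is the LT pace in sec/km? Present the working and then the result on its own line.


Convert to seconds: 25 min 23 s = 1523 s
Pace per km = 1523 / 5 = 304.6 s/km
LT pace = 304.6 * 1.07 = 325.92 s/km

325.92 s/km


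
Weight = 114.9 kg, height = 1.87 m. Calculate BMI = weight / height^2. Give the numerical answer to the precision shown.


height^2 = 1.87^2 = 3.4969
BMI = 114.9 / 3.4969 = 32.86 kg/m^2

32.86 kg/m^2


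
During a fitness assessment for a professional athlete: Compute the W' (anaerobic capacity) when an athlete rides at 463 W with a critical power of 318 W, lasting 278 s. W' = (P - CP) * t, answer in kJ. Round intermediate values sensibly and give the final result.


Above-CP power = 145 W
Duration = 278 s
W' = 145 * 278 = 40310 J
Convert: 40310 / 1000 = 40.31 kJ

40.31 kJ


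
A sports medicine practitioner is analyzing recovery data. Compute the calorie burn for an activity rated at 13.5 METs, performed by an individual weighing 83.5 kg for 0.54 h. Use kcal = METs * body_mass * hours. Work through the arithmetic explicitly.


Product of METs and mass = 13.5 * 83.5 = 1127.25
Total kcal = 1127.25 * 0.54 = 608.72 kcal

608.72 kcal


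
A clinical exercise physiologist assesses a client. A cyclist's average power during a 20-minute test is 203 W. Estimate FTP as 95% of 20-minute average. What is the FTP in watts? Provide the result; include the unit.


FTP = 20-min power * 0.95
= 203 * 0.95
= 192.85 W

192.85 W


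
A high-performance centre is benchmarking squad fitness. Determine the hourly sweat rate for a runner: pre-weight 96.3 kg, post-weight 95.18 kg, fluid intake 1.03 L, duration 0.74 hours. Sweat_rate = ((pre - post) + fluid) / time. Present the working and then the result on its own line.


Mass lost = 96.3 - 95.18 = 1.12 kg
Add fluid consumed: 1.12 + 1.03 = 2.15 L total sweat
Sweat rate = 2.15 / 0.74 = 2.905 L/h

2.905 L/h


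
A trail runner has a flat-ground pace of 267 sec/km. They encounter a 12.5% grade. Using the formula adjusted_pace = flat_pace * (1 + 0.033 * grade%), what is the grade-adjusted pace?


Grade factor = 1 + 0.033 * 12.5 = 1.4125
Adjusted = 267 * 1.4125 = 377.14 sec/km

377.14 s/km


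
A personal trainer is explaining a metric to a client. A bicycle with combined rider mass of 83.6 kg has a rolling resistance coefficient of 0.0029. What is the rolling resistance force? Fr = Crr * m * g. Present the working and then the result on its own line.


Fr = 0.0029 * 83.6 * 9.81
= 0.24244 * 9.81
= 2.378 N

2.378 N


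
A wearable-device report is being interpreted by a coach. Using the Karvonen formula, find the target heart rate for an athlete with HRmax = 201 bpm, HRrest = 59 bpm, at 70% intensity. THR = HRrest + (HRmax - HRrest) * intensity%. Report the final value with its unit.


HRR = 201 - 59 = 142
THR = 59 + 142 * 0.7
= 59 + 99.4
= 158.4 bpm

158.4 bpm


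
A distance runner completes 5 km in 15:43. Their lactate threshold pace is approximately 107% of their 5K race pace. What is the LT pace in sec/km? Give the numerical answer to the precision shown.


Convert to seconds: 15 min 43 s = 943 s
Pace per km = 943 / 5 = 188.6 s/km
LT pace = 188.6 * 1.07 = 201.8 s/km

201.8 s/km


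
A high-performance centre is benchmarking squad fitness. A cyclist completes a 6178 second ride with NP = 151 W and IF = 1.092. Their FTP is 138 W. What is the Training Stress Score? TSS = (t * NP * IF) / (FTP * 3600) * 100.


t * NP * IF = 6178 * 151 * 1.092 = 1018702.776
FTP * 3600 = 496800
TSS = (1018702.776 / 496800) * 100 = 205.05

205.05 TSS


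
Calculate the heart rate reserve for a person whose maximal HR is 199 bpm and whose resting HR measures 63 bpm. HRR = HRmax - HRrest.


HRmax = 199 bpm
HRrest = 63 bpm
HRR = 199 - 63 = 136 bpm

136 bpm


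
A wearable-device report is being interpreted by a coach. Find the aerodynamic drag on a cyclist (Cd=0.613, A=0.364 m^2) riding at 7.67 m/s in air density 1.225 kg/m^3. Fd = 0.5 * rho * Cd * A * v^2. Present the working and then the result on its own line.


Fd = 0.5 * 1.225 * 0.613 * 0.364 * 7.67^2
= 0.5 * 1.225 * 0.613 * 0.364 * 58.8289
= 8.04 N

8.04 N


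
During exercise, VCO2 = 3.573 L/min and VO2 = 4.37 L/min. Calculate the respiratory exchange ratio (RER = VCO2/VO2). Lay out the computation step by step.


RER = VCO2 / VO2
= 3.573 / 4.37
= 0.8176

0.8176


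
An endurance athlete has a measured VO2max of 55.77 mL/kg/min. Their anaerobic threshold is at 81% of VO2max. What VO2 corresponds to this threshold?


Anaerobic threshold VO2 = VO2max * 81%
= 55.77 * 0.81
= 45.17 mL/kg/min

45.17 mL/kg/min


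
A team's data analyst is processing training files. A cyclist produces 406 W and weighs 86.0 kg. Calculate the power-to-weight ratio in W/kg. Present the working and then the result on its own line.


P/W = power / mass
= 406 / 86.0
= 4.721 W/kg

4.721 W/kg
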